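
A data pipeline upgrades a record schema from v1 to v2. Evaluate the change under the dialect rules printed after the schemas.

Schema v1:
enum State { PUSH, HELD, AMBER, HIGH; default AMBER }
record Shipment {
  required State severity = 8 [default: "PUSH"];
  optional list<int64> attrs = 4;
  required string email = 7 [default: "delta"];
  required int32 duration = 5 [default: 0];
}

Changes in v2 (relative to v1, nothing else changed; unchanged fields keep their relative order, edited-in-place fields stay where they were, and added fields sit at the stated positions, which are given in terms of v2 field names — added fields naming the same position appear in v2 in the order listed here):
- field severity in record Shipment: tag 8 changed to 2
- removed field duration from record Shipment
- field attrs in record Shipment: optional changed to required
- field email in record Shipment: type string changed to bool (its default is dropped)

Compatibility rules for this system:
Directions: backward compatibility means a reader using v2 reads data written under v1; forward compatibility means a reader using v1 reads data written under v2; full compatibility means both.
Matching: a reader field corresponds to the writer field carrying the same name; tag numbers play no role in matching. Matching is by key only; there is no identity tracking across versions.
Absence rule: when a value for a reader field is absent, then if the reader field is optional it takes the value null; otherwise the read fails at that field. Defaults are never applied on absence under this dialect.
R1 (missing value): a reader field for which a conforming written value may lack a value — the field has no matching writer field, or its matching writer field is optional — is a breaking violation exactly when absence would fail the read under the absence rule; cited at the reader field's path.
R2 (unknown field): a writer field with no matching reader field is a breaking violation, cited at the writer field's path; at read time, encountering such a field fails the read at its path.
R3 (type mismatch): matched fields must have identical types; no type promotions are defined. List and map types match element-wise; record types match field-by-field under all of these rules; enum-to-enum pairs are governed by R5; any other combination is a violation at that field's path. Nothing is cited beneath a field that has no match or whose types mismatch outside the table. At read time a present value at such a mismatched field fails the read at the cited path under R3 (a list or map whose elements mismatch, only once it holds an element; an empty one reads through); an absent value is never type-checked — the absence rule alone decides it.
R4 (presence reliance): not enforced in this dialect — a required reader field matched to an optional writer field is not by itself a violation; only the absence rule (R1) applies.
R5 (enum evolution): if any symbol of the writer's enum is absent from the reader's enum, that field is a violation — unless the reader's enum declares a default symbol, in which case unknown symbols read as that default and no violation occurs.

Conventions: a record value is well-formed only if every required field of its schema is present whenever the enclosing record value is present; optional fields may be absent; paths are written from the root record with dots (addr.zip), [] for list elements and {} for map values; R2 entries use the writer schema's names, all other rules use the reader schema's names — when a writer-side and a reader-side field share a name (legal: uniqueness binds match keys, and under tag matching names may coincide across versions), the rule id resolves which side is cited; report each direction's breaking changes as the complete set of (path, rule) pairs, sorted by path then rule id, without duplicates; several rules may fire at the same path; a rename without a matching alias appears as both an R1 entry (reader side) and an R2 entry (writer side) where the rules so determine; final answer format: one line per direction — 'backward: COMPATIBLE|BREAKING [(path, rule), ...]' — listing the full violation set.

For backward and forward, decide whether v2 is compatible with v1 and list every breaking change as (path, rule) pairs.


backward: BREAKING [(attrs, R1), (duration, R2), (email, R3)]; forward: BREAKING [(duration, R1), (email, R3)]

in Shipment below, arrows point writer -> reader
backward pass over Shipment, reader schema v2, writer schema v1:
  severity: paired with writer severity (State -> State; writer required)
  attrs: paired with writer attrs (list<int64> -> list<int64>; writer optional)
  email: paired with writer email (string -> bool; writer required)
  writer field duration has no reader counterpart
  breaking: (attrs, R1)
  breaking: (duration, R2)
  breaking: (email, R3)
  => backward verdict for Shipment: BREAKING, 3 violation(s)
forward pass over Shipment, reader schema v1, writer schema v2:
  severity: paired with writer severity (State -> State; writer required)
  attrs: paired with writer attrs (list<int64> -> list<int64>; writer required)
  email: paired with writer email (bool -> string; writer required)
  no writer field matches reader duration
  breaking: (duration, R1)
  breaking: (email, R3)
  => forward verdict for Shipment: BREAKING, 2 violation(s)


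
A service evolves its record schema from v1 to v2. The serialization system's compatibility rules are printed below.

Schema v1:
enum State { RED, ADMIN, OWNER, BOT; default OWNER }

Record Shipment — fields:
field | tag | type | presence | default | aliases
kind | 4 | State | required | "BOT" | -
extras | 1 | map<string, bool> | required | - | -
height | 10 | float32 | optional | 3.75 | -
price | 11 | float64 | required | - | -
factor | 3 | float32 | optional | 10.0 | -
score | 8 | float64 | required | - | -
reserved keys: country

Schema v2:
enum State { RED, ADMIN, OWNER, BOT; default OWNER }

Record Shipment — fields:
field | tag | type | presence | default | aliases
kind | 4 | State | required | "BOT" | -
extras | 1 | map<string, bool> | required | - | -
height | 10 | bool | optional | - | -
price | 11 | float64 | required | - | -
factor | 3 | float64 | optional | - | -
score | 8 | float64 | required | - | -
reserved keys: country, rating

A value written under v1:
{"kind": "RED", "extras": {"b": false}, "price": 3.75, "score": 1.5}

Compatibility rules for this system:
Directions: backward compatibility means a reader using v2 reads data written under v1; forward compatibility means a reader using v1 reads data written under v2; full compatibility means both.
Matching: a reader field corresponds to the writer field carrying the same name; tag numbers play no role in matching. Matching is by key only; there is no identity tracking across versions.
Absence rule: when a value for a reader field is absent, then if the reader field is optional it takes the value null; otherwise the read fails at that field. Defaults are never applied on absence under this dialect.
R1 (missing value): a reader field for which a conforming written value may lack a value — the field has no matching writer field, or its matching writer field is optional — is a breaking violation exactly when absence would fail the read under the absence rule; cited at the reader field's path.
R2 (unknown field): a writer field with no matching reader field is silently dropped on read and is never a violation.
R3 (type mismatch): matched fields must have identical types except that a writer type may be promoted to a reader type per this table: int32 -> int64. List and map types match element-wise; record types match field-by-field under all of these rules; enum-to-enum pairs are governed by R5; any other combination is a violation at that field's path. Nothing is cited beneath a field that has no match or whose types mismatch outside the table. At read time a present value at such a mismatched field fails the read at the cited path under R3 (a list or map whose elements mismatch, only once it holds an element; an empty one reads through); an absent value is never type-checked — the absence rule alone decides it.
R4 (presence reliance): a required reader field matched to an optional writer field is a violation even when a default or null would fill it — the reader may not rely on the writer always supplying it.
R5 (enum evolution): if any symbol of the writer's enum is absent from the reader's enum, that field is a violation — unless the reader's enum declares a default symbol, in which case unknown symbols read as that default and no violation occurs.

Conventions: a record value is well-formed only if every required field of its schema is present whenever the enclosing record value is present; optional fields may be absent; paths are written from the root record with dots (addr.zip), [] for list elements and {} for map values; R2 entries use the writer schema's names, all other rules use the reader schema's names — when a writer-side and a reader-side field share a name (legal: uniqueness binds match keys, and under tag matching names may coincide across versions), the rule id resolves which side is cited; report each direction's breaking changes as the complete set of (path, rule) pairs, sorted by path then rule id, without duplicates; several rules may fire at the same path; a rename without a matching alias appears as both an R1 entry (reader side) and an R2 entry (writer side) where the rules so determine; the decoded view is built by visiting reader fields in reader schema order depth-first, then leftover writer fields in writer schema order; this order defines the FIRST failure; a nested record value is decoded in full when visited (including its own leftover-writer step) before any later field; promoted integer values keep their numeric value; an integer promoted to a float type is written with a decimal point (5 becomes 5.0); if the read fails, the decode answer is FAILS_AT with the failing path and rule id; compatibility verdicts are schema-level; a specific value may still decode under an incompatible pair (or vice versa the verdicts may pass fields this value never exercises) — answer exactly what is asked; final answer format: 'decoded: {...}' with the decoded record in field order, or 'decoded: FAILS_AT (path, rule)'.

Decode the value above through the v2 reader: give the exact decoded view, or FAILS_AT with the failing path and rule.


decoded: {"kind": "RED", "extras": {"b": false}, "height": null, "price": 3.75, "factor": null, "score": 1.5}

arrows below run writer -> reader for Shipment
decode walk for Shipment under reader schema v2:
  kind := "RED"
  extras := {"b": false}
  height := null (not supplied -> null)
  price := 3.75
  factor := null (not supplied -> null)
  score := 1.5
  => decoded: {"kind": "RED", "extras": {"b": false}, "height": null, "price": 3.75, "factor": null, "score": 1.5}
remaining Shipment differences; none change what is asked:
  field factor in record Shipment: type float32 changed to float64 (its default is dropped) -> affects the rule determinations only; this particular Shipment value decodes identically
  field height in record Shipment: type float32 changed to bool (its default is dropped) -> affects the rule determinations only; this particular Shipment value decodes identically


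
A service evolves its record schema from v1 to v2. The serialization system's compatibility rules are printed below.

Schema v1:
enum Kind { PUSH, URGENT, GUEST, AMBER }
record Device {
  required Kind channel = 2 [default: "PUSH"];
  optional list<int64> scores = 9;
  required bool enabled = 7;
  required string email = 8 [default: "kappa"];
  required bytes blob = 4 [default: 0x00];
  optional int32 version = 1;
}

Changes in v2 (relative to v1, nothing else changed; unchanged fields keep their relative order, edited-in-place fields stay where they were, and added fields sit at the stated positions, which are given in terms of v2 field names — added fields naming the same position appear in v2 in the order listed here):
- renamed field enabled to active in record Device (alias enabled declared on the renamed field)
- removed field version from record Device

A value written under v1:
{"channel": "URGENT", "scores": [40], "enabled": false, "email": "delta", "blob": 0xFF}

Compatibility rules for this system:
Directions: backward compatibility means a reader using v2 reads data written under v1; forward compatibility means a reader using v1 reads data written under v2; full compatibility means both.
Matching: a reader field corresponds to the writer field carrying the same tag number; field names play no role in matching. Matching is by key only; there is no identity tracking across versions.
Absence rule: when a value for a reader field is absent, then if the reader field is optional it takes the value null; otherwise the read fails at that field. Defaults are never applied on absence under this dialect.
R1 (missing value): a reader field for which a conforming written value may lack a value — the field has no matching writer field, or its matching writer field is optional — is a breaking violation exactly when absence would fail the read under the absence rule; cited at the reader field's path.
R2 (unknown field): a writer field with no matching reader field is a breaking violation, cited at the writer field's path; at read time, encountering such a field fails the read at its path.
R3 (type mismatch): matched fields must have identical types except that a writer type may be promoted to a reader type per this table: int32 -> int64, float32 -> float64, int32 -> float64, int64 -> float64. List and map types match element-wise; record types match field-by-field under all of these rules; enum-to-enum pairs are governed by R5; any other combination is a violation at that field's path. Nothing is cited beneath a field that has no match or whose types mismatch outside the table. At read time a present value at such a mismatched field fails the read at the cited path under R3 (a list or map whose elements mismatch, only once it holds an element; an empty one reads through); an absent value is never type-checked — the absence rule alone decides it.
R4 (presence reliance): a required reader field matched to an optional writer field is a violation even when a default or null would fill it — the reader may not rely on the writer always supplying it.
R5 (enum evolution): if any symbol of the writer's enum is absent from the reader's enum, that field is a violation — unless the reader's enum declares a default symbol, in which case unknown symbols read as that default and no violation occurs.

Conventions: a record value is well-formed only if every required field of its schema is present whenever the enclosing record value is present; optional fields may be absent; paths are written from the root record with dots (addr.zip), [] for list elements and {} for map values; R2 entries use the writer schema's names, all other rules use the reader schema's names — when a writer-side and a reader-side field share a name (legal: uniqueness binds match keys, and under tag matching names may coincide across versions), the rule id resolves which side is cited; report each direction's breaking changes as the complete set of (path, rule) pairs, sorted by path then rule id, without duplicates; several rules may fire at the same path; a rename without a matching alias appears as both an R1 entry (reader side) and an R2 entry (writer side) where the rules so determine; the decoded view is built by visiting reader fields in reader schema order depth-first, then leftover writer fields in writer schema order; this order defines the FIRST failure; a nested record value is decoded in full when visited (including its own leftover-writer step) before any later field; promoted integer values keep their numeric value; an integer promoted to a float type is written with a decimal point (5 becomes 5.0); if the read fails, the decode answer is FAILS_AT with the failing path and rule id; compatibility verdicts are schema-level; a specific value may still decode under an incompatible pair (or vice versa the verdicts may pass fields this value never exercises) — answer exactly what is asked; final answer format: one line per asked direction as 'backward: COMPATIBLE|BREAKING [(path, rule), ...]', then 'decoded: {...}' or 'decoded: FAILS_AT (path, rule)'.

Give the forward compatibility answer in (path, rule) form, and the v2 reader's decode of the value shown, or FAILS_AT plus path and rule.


the writer's type comes first in each Device pair
forward on Device — v1 reading data written by v2:
  writer required, Kind -> Kind: reader channel maps from writer channel
  writer optional, list<int64> -> list<int64>: reader scores maps from writer scores
  writer required, bool -> bool: reader enabled maps from writer active
  writer required, string -> string: reader email maps from writer email
  writer required, bytes -> bytes: reader blob maps from writer blob
  version has no writer counterpart
  nothing fires on Device: forward is COMPATIBLE
decode (reader v2):
  channel := "URGENT"
  scores := [40]
  active := false (from writer enabled)
  email := "delta"
  blob := 0xFF
  => decoded: {"channel": "URGENT", "scores": [40], "active": false, "email": "delta", "blob": 0xFF}

forward: COMPATIBLE []; decoded: {"channel": "URGENT", "scores": [40], "active": false, "email": "delta", "blob": 0xFF}


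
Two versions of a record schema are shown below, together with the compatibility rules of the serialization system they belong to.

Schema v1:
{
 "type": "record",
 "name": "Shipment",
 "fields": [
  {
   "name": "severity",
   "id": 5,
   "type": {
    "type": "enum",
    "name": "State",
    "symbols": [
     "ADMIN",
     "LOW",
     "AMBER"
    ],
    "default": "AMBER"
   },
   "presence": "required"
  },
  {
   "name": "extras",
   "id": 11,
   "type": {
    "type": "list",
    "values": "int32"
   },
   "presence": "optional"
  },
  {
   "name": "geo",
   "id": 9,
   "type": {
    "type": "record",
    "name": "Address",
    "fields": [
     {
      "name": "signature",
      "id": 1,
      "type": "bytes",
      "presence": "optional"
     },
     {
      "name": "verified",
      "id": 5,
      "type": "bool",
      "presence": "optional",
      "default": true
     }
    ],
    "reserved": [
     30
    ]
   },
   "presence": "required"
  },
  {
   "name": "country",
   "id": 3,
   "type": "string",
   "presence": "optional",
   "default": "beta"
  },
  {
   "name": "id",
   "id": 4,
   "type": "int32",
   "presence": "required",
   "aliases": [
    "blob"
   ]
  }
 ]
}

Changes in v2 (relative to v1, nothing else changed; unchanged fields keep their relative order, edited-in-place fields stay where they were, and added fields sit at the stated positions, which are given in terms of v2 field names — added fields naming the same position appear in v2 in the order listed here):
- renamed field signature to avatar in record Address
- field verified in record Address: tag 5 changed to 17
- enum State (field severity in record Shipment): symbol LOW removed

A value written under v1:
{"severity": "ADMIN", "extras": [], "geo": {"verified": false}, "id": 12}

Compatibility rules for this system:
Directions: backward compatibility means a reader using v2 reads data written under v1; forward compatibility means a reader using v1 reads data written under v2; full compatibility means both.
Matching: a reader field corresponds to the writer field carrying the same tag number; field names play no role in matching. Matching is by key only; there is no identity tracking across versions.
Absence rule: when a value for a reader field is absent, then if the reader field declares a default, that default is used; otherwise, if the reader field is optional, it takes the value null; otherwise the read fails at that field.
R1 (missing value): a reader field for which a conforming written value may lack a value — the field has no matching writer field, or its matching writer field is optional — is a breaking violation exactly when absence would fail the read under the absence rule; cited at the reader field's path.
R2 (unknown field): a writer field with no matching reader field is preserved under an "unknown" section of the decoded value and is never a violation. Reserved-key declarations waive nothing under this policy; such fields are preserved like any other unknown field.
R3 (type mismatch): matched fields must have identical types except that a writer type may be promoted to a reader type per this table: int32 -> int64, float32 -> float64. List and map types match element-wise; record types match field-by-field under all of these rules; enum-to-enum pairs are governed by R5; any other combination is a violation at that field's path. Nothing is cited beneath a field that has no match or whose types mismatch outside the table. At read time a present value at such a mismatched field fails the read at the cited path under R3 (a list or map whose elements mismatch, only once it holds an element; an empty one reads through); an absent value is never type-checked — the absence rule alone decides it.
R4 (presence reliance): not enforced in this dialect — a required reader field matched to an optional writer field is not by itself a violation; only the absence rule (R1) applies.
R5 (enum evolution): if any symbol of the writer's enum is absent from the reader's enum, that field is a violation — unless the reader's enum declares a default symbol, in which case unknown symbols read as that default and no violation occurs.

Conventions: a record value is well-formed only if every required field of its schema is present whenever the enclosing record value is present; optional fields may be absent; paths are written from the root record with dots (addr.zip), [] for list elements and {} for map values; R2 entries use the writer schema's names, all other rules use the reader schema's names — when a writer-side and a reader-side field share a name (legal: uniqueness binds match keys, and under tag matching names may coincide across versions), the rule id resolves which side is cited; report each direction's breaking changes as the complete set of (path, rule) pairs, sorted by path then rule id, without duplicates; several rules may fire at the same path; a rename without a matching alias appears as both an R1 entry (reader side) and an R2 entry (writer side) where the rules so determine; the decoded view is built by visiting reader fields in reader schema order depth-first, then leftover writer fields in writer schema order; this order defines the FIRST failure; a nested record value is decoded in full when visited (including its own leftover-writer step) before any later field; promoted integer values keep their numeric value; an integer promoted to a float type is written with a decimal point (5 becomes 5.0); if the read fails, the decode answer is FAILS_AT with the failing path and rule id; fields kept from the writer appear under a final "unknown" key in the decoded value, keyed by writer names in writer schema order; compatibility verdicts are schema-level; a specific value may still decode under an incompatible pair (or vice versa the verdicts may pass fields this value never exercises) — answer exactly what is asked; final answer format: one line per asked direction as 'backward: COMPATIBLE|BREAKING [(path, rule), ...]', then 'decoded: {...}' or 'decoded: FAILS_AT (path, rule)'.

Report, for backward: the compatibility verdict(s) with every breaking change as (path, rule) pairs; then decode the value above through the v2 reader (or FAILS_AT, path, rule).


backward: COMPATIBLE []; decoded: {"severity": "ADMIN", "extras": [], "geo": {"avatar": null, "verified": true, "unknown": {"verified": false}}, "country": "beta", "id": 12}

each type pair in Shipment: writer, then reader
backward pass over Shipment, reader schema v2, writer schema v1:
  severity: State -> State, writer required; from severity
  extras: list<int32> -> list<int32>, writer optional; from extras
  geo: Address -> Address, writer required; from geo
  country: string -> string, writer optional; from country
  id: int32 -> int32, writer required; from id
  geo.avatar: bytes -> bytes, writer optional; from geo.signature
  geo.verified has no writer counterpart
  leftover writer field: geo.verified
  => backward verdict for Shipment: COMPATIBLE, no violations
decode (reader v2):
  severity := "ADMIN"
  extras := []
  geo.avatar := null (not supplied -> null)
  geo.verified := true (no value, default fills)
  writer geo.verified: kept under "unknown"
  country := "beta" (no value, default fills)
  id := 12
  => decoded: {"severity": "ADMIN", "extras": [], "geo": {"avatar": null, "verified": true, "unknown": {"verified": false}}, "country": "beta", "id": 12}
the rest of the Shipment diff is inert for this question:
  enum State (field severity in record Shipment): symbol LOW removed -> no rule fires on it in Shipment's dialect; the asked verdict holds


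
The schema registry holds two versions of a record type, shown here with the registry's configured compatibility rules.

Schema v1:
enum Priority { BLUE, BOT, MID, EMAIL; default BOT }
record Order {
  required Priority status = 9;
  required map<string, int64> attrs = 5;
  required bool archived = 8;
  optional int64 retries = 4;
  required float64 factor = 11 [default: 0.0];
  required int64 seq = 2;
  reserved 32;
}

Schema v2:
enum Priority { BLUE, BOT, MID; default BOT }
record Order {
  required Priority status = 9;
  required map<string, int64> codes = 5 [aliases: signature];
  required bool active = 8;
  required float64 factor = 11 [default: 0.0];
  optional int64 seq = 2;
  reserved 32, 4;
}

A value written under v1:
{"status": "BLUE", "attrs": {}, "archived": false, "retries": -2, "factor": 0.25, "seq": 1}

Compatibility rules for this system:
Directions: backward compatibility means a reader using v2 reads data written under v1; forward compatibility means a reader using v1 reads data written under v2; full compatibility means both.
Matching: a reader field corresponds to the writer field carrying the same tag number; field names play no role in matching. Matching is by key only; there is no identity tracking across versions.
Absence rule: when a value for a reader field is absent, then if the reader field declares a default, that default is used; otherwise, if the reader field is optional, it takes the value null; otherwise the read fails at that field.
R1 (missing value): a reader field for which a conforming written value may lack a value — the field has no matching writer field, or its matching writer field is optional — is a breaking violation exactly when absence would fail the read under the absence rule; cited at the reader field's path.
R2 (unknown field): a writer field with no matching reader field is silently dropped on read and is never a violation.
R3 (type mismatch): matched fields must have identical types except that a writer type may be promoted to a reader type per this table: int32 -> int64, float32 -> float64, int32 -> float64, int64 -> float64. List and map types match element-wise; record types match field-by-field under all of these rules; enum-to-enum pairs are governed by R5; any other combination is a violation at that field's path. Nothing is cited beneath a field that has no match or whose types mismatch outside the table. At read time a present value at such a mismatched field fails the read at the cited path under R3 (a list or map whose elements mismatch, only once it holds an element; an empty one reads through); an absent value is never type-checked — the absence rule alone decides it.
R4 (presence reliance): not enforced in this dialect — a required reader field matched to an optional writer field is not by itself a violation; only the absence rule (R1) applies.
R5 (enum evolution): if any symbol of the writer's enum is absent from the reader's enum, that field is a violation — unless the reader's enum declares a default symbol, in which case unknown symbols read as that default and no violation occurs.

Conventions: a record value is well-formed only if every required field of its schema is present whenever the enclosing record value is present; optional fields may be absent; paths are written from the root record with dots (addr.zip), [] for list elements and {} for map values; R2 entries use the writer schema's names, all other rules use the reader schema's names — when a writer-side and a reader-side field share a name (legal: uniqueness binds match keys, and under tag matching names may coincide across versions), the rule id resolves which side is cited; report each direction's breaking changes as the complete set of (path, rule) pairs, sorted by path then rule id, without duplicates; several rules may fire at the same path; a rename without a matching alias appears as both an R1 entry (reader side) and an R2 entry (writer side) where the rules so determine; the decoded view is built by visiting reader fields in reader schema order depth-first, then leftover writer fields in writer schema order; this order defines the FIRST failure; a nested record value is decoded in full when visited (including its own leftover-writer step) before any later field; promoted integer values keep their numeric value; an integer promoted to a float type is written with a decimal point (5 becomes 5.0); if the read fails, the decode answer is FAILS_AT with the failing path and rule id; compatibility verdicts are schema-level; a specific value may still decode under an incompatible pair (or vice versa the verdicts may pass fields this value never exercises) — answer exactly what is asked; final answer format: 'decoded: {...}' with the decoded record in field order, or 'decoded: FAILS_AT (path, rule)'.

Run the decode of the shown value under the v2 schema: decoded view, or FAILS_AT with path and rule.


the writer's type comes first in each Order pair
decode (reader v2):
  status := "BLUE"
  codes := {} (from writer attrs)
  active := false (from writer archived)
  factor := 0.25
  seq := 1
  writer retries: unmatched, discarded
  => decoded: {"status": "BLUE", "codes": {}, "active": false, "factor": 0.25, "seq": 1}
diffs on Order not affecting the asked answer:
  enum Priority (field status in record Order): symbol EMAIL removed -> inert under this dialect — no rule fires on Order and the result does not move
  field seq in record Order: required changed to optional -> changes Order's schema-level verdicts only — the decode of this value is the same

decoded: {"status": "BLUE", "codes": {}, "active": false, "factor": 0.25, "seq": 1}


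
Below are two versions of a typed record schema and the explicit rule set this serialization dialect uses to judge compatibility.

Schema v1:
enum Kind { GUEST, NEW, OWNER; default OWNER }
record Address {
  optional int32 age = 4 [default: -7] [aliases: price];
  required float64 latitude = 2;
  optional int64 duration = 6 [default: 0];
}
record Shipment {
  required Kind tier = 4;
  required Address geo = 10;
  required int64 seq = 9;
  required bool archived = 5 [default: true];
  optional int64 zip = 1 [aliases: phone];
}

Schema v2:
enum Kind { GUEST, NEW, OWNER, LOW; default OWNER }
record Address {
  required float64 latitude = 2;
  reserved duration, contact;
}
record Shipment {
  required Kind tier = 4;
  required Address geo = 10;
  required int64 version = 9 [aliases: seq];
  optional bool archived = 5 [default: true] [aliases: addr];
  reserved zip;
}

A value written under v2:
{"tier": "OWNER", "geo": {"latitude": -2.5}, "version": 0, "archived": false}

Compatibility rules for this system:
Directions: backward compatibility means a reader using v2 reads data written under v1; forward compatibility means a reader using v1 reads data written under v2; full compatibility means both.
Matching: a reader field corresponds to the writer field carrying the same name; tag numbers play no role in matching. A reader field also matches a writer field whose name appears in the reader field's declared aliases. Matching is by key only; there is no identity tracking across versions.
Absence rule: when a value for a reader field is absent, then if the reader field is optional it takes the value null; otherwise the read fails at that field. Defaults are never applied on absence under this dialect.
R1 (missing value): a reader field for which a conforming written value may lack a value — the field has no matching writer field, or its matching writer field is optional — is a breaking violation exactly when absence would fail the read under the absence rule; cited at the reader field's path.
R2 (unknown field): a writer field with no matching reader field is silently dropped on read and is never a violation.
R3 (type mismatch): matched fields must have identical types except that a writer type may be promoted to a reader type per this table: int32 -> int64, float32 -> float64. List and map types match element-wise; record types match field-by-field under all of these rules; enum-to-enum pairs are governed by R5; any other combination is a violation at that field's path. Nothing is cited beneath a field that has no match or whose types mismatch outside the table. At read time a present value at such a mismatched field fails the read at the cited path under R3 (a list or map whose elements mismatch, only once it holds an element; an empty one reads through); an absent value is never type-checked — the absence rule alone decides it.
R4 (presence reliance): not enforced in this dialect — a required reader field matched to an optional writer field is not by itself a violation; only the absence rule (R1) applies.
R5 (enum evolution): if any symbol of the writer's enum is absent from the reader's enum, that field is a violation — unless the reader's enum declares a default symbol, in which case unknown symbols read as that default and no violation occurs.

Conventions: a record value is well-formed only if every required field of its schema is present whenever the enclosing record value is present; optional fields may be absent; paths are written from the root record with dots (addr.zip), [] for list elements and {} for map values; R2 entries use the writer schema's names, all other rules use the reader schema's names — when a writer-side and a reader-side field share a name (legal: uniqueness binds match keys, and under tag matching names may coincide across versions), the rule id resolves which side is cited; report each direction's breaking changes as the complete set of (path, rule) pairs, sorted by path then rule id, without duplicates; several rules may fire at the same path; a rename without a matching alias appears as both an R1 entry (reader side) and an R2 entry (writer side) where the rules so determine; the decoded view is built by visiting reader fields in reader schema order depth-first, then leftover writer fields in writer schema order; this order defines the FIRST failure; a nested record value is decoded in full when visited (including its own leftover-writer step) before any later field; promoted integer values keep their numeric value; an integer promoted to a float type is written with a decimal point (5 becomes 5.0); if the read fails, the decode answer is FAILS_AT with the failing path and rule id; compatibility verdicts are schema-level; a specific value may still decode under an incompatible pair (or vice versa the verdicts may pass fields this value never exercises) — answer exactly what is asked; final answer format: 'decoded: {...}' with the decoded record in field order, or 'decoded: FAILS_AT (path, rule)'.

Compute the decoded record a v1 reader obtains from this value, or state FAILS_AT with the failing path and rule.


each type pair in Shipment: writer, then reader
decoding the Shipment value with the v1 reader:
  tier := "OWNER"
  geo.age := null (not supplied -> null)
  geo.latitude := -2.5
  geo.duration := null (not supplied -> null)
  read fails at seq under R1 (no fill)
  => FAILS_AT (seq, R1)
diffs on Shipment not affecting the asked answer:
  removed field duration from record Address (its key "duration" joins the reserved list) -> inert under this dialect — no rule fires on Shipment and the result does not move
  removed field age from record Address -> inert under this dialect — no rule fires on Shipment and the result does not move
  enum Kind (field tier in record Shipment): symbol LOW added -> inert under this dialect — no rule fires on Shipment and the result does not move
  field archived in record Shipment: required changed to optional -> shifts the Shipment verdicts, not this decode
  removed field zip from record Shipment (its key "zip" joins the reserved list) -> inert under this dialect — no rule fires on Shipment and the result does not move

decoded: FAILS_AT (seq, R1)


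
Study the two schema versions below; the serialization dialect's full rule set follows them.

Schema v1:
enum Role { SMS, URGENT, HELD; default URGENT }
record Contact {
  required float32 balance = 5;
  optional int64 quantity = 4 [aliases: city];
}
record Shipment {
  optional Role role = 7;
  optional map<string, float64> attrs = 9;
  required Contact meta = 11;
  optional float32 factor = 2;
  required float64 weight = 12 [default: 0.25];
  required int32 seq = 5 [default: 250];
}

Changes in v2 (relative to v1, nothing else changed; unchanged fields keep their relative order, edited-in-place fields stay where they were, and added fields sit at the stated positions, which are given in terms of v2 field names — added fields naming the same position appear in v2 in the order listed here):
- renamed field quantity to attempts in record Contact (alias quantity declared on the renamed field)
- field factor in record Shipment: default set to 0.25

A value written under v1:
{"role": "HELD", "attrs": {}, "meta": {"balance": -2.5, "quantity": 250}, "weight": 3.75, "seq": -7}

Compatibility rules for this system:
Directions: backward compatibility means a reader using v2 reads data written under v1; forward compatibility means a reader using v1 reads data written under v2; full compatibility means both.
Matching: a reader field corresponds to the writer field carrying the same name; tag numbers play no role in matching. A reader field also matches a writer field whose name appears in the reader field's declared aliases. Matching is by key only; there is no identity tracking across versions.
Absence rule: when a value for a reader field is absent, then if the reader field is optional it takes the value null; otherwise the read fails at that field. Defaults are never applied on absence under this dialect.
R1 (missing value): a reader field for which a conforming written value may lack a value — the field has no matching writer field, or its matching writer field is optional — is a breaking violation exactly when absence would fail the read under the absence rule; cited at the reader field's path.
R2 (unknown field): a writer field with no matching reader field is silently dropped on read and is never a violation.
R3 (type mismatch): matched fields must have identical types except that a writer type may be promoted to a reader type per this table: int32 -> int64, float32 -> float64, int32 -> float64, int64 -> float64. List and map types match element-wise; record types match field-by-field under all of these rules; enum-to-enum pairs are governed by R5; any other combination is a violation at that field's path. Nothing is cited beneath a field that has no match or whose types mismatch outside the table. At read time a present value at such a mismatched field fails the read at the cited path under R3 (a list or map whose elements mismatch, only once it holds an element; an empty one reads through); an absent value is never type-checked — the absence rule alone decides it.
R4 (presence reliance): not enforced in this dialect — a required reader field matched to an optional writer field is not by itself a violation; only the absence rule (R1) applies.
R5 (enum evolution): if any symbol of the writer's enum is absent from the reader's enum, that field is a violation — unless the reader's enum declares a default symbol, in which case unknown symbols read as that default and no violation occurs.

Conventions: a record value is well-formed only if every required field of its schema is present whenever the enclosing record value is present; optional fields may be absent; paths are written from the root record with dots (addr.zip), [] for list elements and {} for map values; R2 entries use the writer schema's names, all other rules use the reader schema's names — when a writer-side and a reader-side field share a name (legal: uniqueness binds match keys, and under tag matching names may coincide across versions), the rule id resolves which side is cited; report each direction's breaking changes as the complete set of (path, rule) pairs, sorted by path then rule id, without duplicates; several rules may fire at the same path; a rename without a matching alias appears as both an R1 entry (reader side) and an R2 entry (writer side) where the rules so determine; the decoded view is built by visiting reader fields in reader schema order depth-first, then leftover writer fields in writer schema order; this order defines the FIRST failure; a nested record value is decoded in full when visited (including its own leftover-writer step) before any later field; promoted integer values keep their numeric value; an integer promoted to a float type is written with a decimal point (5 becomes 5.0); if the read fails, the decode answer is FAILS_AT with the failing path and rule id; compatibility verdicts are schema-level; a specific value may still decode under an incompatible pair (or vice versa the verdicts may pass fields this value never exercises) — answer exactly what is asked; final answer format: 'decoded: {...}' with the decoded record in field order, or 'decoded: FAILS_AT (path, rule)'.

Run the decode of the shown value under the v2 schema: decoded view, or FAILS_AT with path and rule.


in Shipment below, arrows point writer -> reader
decode (reader v2):
  role := "HELD"
  attrs := {}
  meta.balance := -2.5
  meta.attempts := 250 (from writer quantity)
  factor := null (not supplied -> null)
  weight := 3.75
  seq := -7
  => decoded: {"role": "HELD", "attrs": {}, "meta": {"balance": -2.5, "attempts": 250}, "factor": null, "weight": 3.75, "seq": -7}
remaining Shipment differences; none change what is asked:
  field factor in record Shipment: default set to 0.25 -> inert under this dialect — no rule fires on Shipment and the result does not move

decoded: {"role": "HELD", "attrs": {}, "meta": {"balance": -2.5, "attempts": 250}, "factor": null, "weight": 3.75, "seq": -7}
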